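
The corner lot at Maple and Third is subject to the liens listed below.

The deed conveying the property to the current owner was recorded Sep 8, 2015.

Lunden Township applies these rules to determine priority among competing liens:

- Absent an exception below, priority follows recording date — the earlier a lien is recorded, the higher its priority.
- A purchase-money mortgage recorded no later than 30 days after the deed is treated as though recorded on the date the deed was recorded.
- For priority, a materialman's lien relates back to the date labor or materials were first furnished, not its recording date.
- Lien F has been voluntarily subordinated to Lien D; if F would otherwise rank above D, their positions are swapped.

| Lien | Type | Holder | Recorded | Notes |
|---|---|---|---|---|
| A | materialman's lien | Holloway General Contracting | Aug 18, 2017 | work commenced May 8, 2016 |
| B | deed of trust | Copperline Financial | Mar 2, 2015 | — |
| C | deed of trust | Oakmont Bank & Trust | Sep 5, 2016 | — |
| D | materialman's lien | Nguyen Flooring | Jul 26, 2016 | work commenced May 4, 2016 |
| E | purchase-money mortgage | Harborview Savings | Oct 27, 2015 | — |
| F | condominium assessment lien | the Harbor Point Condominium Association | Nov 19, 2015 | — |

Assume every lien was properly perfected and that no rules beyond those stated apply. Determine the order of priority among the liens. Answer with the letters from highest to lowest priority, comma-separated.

B, E, D, F, A, C

Effective dates after the stated exceptions: A relates back to May 8, 2016 (work commenced); D relates back to May 4, 2016 (work commenced); E was recorded 49 days after the deed, outside the 30-day window, so it keeps its recording date.
Ordering by effective date: B (Mar 2, 2015), E (Oct 27, 2015), F (Nov 19, 2015), D (May 4, 2016), A (May 8, 2016), C (Sep 5, 2016).
F would otherwise be senior to D, so under the subordination agreement F and D exchange positions.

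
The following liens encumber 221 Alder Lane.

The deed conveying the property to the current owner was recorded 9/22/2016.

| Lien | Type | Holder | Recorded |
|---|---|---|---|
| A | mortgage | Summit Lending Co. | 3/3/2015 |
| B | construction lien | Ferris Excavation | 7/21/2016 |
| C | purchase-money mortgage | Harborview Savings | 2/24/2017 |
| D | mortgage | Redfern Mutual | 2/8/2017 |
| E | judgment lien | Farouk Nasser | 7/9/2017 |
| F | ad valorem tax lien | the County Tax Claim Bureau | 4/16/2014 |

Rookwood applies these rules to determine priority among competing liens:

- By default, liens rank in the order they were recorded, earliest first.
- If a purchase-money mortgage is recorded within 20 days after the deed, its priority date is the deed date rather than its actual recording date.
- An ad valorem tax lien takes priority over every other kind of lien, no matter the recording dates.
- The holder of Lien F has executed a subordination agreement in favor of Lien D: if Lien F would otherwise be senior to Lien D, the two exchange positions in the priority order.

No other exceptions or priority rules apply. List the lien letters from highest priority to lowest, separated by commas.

First, effective dates: C was recorded 155 days after the deed — beyond 20 days — so no relation-back applies.
F is an ad valorem tax lien and takes priority over every other lien.
Ordering the rest by effective date: A (3/3/2015), B (7/21/2016), D (2/8/2017), C (2/24/2017), E (7/9/2017).
Because F would otherwise rank above D, the subordination swaps them.

D, A, B, F, C, E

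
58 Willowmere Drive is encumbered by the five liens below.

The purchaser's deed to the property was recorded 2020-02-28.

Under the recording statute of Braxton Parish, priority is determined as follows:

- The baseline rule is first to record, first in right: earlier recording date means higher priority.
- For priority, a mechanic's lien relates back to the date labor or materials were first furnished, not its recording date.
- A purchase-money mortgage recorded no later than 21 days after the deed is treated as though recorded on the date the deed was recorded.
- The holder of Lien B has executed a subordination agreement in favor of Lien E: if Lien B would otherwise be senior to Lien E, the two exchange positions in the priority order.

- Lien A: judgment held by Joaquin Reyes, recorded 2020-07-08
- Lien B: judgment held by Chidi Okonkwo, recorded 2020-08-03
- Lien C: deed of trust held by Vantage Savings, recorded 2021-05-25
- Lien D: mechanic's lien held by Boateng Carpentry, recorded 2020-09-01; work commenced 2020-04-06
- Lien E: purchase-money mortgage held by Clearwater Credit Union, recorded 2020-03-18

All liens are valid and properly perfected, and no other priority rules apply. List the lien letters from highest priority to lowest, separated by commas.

E, D, A, B, C

First, effective dates: D is treated as recorded 2020-04-06, the work-commencement date; E relates back to the deed date 2020-02-28.
Sorted by effective date: E (2020-02-28), D (2020-04-06), A (2020-07-08), B (2020-08-03), C (2021-05-25).
B is already junior to E, so the subordination agreement changes nothing.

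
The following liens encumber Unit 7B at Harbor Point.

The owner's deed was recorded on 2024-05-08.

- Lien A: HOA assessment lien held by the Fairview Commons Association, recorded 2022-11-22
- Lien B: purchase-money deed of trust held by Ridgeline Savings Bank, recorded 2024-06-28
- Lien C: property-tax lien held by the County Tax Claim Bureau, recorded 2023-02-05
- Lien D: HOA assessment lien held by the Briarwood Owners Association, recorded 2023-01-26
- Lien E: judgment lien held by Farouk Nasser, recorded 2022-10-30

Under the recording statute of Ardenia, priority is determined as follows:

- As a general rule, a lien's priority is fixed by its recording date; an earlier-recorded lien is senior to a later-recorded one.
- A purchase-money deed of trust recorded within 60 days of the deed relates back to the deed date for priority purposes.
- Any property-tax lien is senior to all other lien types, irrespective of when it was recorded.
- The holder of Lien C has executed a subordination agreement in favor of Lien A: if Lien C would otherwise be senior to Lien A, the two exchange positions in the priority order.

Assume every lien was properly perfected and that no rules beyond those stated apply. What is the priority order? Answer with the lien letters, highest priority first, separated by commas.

Effective dates: B relates back to the deed date 2024-05-08.
C is a property-tax lien, so it outranks all other liens regardless of date.
The other liens, earliest effective date first: E (2022-10-30), A (2022-11-22), D (2023-01-26), B (2024-05-08).
The subordination applies — C was senior to A — so C and A swap.

A, E, C, D, B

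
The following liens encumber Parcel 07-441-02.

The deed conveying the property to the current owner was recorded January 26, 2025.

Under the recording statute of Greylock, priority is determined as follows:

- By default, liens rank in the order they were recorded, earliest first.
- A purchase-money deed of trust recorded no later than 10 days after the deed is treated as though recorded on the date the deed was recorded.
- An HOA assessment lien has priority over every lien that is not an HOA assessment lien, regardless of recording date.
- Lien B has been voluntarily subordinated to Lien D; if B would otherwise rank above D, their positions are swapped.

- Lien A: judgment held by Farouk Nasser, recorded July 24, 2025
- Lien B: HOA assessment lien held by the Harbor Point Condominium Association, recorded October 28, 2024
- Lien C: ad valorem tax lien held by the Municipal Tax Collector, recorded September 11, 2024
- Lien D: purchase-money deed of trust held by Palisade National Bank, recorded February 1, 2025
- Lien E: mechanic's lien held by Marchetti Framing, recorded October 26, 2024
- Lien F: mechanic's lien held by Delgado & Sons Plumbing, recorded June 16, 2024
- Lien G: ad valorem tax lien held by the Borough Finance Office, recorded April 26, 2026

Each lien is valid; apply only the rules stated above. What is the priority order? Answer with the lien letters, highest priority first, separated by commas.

D, F, C, E, B, A, G

Effective dates after the stated exceptions: D relates back to the deed date January 26, 2025.
B, as an HOA assessment lien, has superpriority and ranks first.
Remaining liens by effective date: F (June 16, 2024), C (September 11, 2024), E (October 26, 2024), D (January 26, 2025), A (July 24, 2025), G (April 26, 2026).
B would otherwise be senior to D, so under the subordination agreement B and D exchange positions.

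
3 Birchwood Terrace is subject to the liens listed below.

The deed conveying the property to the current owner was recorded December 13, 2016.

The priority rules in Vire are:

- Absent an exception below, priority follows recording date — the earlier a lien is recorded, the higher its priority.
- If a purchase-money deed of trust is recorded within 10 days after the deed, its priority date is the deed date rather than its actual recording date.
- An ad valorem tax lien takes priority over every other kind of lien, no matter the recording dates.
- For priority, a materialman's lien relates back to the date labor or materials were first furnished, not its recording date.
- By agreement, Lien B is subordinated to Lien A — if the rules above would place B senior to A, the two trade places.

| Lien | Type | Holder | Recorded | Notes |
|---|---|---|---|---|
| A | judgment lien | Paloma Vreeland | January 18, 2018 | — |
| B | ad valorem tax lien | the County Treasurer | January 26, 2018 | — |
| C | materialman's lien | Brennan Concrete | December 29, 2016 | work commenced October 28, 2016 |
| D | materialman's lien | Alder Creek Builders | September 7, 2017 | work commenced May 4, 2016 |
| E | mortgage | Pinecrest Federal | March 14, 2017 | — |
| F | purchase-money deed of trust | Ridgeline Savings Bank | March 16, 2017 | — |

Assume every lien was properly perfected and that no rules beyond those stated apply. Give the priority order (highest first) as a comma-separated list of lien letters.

Effective dates: C is treated as recorded October 28, 2016, the work-commencement date; D's effective date is May 4, 2016, when work began; F was recorded 93 days after the deed — beyond 10 days — so no relation-back applies.
B is an ad valorem tax lien and takes priority over every other lien.
Among the remaining liens, by effective date: D (May 4, 2016), C (October 28, 2016), E (March 14, 2017), F (March 16, 2017), A (January 18, 2018).
B would otherwise be senior to A, so under the subordination agreement B and A exchange positions.

A, D, C, E, F, B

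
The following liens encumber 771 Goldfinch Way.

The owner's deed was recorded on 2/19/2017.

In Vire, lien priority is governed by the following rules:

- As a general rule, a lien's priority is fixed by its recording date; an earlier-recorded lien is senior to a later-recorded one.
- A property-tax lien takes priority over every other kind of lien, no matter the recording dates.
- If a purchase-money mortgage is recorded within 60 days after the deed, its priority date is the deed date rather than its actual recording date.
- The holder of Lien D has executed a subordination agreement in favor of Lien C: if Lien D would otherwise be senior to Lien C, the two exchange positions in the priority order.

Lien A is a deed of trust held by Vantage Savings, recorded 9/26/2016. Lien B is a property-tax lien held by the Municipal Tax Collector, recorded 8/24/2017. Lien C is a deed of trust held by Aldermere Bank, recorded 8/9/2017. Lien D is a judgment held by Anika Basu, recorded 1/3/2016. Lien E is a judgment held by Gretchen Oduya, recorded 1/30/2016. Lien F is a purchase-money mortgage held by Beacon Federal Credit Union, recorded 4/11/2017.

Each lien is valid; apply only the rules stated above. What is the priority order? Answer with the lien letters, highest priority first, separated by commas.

B, C, E, A, F, D

First, effective dates: F's effective date is the deed date, 2/19/2017.
B, as a property-tax lien, has superpriority and ranks first.
Remaining liens by effective date: D (1/3/2016), E (1/30/2016), A (9/26/2016), F (2/19/2017), C (8/9/2017).
The subordination applies — D was senior to C — so D and C swap.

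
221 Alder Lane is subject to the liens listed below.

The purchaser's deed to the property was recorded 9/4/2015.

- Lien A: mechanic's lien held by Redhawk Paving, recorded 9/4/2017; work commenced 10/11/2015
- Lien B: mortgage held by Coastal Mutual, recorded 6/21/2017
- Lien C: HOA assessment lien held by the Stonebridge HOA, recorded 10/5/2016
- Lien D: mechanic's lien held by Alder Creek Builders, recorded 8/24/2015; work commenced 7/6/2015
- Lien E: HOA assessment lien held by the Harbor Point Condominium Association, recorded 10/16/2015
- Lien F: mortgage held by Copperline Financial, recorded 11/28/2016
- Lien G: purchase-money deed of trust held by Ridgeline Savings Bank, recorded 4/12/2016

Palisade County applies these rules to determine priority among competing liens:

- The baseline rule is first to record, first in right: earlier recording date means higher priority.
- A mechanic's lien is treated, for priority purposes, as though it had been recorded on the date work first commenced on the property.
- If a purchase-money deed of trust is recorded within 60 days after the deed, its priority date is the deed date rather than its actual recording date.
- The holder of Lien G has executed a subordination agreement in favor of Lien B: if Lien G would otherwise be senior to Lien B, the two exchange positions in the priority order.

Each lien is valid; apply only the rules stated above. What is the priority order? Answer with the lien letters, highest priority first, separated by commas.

Adjusting effective dates: A is treated as recorded 10/11/2015, the work-commencement date; D is treated as recorded 7/6/2015, the work-commencement date; G was recorded 221 days after the deed, outside the 60-day window, so it keeps its recording date.
By effective date: D (7/6/2015), A (10/11/2015), E (10/16/2015), G (4/12/2016), C (10/5/2016), F (11/28/2016), B (6/21/2017).
Because G would otherwise rank above B, the subordination swaps them.

D, A, E, B, C, F, G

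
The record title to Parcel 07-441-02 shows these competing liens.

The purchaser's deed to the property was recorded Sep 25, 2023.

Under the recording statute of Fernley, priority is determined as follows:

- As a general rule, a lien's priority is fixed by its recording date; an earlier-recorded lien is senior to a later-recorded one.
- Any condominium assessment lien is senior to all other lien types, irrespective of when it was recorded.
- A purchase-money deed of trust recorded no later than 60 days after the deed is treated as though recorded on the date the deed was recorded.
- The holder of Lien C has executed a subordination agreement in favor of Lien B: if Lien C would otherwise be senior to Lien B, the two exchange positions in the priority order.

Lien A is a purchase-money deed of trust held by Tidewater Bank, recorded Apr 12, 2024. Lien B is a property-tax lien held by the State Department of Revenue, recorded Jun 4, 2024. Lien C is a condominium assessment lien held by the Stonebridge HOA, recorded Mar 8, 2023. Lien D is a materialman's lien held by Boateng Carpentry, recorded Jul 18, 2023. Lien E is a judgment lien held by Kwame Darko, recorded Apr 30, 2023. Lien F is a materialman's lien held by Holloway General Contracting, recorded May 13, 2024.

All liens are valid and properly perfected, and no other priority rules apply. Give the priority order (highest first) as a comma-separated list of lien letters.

Effective dates: A missed the 60-day window (200 days after the deed), so its recording date stands.
C is a condominium assessment lien, so it outranks all other liens regardless of date.
Remaining liens by effective date: E (Apr 30, 2023), D (Jul 18, 2023), A (Apr 12, 2024), F (May 13, 2024), B (Jun 4, 2024).
The subordination applies — C was senior to B — so C and B swap.

B, E, D, A, F, C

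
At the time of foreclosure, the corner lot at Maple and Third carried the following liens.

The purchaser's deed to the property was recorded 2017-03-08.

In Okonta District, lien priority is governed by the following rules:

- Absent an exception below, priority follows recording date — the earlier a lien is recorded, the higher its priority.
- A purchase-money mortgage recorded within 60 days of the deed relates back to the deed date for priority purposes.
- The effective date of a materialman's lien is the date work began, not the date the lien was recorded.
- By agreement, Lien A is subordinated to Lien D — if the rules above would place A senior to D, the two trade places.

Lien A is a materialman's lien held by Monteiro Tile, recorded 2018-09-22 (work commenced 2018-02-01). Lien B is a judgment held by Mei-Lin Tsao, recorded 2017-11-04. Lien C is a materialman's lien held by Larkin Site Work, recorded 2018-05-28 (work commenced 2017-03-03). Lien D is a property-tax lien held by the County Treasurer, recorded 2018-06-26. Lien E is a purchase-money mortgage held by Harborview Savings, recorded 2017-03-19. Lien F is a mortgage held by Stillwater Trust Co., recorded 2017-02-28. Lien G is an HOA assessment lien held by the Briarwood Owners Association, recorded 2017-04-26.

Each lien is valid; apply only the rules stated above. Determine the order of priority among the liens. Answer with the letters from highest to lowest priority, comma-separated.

F, C, E, G, B, D, A

First, effective dates: A's effective date is 2018-02-01, when work began; C's effective date is 2017-03-03, when work began; E's effective date is the deed date, 2017-03-08.
Ordering by effective date: F (2017-02-28), C (2017-03-03), E (2017-03-08), G (2017-04-26), B (2017-11-04), A (2018-02-01), D (2018-06-26).
A is senior to D before the subordination, so the two trade places.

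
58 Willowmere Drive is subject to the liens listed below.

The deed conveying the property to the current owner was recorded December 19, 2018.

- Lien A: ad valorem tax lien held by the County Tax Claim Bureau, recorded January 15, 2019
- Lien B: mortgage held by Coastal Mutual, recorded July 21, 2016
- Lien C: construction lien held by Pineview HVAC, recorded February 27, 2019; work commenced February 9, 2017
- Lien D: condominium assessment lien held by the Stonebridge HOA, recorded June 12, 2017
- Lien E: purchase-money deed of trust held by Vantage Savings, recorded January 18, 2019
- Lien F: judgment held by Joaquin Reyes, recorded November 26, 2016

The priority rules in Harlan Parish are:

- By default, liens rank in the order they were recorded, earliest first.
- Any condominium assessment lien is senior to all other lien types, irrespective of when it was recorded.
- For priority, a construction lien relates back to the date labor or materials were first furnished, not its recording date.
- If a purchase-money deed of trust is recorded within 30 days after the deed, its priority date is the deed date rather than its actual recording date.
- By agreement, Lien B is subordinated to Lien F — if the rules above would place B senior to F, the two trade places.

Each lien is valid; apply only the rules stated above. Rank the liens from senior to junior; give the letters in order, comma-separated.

D, F, B, C, E, A

Adjusting effective dates: C's effective date is February 9, 2017, when work began; E was recorded within the 30-day window, so its effective date is the deed date December 19, 2018.
As a condominium assessment lien, D is senior to every other lien.
The other liens, earliest effective date first: B (July 21, 2016), F (November 26, 2016), C (February 9, 2017), E (December 19, 2018), A (January 15, 2019).
Because B would otherwise rank above F, the subordination swaps them.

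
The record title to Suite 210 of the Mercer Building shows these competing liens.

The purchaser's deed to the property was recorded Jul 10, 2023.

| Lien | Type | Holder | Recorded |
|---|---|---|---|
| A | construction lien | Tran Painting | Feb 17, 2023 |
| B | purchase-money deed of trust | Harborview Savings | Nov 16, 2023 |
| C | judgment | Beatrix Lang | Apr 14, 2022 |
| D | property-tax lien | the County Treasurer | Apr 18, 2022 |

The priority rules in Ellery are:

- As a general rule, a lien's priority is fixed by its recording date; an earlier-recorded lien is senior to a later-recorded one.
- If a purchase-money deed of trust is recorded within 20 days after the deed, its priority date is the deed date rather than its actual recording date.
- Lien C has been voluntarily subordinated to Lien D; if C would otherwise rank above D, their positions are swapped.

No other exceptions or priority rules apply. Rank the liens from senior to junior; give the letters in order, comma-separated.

D, C, A, B

Adjusting effective dates: B was recorded 129 days after the deed — beyond 20 days — so no relation-back applies.
By effective date: C (Apr 14, 2022), D (Apr 18, 2022), A (Feb 17, 2023), B (Nov 16, 2023).
C is senior to D before the subordination, so the two trade places.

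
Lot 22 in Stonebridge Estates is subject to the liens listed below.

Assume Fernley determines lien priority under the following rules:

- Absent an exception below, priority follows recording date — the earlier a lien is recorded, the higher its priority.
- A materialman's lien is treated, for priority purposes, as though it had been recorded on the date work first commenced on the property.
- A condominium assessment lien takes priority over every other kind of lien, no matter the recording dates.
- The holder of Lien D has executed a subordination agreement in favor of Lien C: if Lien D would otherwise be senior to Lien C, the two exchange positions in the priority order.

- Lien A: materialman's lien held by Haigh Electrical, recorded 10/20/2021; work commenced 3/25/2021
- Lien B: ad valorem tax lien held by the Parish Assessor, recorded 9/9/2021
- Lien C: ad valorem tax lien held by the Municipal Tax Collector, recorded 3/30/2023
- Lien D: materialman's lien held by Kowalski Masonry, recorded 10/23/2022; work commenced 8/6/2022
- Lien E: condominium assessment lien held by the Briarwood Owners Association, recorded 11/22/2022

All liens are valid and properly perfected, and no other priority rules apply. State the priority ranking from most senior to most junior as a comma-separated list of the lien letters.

Adjusting effective dates: A is treated as recorded 3/25/2021, the work-commencement date; D's effective date is 8/6/2022, when work began.
E is a condominium assessment lien and takes priority over every other lien.
Ordering the rest by effective date: A (3/25/2021), B (9/9/2021), D (8/6/2022), C (3/30/2023).
D is senior to C before the subordination, so the two trade places.

E, A, B, C, D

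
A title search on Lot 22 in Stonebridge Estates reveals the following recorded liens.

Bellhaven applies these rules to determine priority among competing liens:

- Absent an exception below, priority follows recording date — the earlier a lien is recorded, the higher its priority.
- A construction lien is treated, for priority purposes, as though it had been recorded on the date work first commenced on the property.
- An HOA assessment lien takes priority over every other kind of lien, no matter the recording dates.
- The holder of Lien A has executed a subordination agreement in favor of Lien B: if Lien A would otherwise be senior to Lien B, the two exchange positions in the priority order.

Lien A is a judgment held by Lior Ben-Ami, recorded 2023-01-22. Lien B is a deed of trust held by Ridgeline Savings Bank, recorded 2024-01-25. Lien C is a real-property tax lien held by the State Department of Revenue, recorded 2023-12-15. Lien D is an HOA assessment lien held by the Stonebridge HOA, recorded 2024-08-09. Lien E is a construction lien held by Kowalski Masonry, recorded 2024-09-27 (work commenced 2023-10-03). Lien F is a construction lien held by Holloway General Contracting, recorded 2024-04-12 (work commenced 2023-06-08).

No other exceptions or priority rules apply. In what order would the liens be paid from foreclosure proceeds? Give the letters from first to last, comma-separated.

Effective dates after the stated exceptions: E's effective date is 2023-10-03, when work began; F relates back to 2023-06-08 (work commenced).
As an HOA assessment lien, D is senior to every other lien.
Remaining liens by effective date: A (2023-01-22), F (2023-06-08), E (2023-10-03), C (2023-12-15), B (2024-01-25).
A would otherwise be senior to B, so under the subordination agreement A and B exchange positions.

D, B, F, E, C, A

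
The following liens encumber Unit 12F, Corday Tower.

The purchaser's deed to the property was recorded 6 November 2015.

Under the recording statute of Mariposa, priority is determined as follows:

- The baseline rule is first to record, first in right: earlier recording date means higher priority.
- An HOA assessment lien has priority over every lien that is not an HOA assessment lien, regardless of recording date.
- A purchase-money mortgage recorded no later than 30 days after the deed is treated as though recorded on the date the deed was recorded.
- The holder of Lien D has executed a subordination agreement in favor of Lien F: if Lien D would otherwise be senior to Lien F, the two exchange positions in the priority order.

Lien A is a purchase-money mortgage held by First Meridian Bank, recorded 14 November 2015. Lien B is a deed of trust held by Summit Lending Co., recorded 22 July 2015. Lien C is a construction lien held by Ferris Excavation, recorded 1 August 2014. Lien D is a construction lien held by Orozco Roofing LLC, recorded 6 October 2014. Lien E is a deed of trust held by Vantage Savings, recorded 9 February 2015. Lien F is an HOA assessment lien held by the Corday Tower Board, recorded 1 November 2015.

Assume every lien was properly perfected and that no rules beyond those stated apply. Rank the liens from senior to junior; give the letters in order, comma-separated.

F, C, D, E, B, A

Effective dates: A relates back to the deed date 6 November 2015.
As an HOA assessment lien, F is senior to every other lien.
Ordering the rest by effective date: C (1 August 2014), D (6 October 2014), E (9 February 2015), B (22 July 2015), A (6 November 2015).
D already ranks below F; the subordination has no effect.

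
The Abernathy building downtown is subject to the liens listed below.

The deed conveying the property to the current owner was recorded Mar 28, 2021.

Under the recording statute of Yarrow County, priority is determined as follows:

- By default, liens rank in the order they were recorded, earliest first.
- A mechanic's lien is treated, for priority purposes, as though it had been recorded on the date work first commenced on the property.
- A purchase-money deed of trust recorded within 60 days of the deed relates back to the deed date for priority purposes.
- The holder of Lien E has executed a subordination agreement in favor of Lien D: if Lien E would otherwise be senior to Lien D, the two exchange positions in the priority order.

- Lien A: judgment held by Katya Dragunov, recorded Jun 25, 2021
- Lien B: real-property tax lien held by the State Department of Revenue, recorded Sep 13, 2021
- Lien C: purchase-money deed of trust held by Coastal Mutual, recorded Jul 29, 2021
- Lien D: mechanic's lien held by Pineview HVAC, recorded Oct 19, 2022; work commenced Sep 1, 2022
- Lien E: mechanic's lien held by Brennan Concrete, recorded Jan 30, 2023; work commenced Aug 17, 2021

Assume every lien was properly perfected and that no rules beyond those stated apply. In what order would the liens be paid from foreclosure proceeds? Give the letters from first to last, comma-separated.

Effective dates after the stated exceptions: C was recorded 123 days after the deed, outside the 60-day window, so it keeps its recording date; D is treated as recorded Sep 1, 2022, the work-commencement date; E's effective date is Aug 17, 2021, when work began.
Ordering by effective date: A (Jun 25, 2021), C (Jul 29, 2021), E (Aug 17, 2021), B (Sep 13, 2021), D (Sep 1, 2022).
E is senior to D before the subordination, so the two trade places.

A, C, D, B, E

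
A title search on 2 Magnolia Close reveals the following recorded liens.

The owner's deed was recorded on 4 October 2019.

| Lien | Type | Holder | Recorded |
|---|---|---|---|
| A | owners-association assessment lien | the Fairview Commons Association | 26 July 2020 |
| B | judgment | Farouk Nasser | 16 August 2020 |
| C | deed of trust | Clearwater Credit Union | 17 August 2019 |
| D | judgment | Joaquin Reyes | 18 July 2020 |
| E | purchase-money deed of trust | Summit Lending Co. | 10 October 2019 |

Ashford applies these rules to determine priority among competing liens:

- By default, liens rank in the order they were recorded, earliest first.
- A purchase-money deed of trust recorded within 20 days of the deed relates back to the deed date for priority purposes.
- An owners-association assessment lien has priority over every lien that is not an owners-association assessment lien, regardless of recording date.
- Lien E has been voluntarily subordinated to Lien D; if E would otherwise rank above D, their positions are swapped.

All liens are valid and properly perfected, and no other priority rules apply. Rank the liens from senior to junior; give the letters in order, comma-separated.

Effective dates after the stated exceptions: E was recorded within the 20-day window, so its effective date is the deed date 4 October 2019.
A, as an owners-association assessment lien, has superpriority and ranks first.
The other liens, earliest effective date first: C (17 August 2019), E (4 October 2019), D (18 July 2020), B (16 August 2020).
E is senior to D before the subordination, so the two trade places.

A, C, D, E, B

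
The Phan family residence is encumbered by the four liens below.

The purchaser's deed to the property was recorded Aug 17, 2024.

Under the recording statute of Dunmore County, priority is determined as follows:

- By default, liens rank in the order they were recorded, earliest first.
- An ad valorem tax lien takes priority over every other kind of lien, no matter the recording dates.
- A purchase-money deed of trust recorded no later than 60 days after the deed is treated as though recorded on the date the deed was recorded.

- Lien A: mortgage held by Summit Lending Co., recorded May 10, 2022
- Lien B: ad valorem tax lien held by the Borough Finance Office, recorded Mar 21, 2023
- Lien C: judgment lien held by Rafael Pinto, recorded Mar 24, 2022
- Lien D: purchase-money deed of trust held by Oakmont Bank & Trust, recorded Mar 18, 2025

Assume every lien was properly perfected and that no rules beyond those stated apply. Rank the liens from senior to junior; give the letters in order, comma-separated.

B, C, A, D

Effective dates: D was recorded 213 days after the deed — beyond 60 days — so no relation-back applies.
B, as an ad valorem tax lien, has superpriority and ranks first.
Among the remaining liens, by effective date: C (Mar 24, 2022), A (May 10, 2022), D (Mar 18, 2025).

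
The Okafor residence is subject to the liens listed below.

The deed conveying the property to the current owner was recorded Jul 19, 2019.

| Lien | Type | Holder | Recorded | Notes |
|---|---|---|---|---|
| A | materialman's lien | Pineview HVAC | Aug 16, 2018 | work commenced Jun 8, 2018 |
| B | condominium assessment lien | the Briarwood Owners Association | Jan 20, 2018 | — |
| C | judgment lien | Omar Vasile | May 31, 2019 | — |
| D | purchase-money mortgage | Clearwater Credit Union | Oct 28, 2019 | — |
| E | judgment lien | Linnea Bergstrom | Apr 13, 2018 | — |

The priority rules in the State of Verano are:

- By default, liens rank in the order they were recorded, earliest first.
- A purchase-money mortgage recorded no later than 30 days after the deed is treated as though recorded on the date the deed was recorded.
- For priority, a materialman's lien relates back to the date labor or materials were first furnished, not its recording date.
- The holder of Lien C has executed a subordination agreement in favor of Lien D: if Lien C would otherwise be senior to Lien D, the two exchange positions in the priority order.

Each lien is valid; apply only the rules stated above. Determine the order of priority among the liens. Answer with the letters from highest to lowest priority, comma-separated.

Adjusting effective dates: A's effective date is Jun 8, 2018, when work began; D was recorded 101 days after the deed, outside the 30-day window, so it keeps its recording date.
Sorted by effective date: B (Jan 20, 2018), E (Apr 13, 2018), A (Jun 8, 2018), C (May 31, 2019), D (Oct 28, 2019).
Because C would otherwise rank above D, the subordination swaps them.

B, E, A, D, C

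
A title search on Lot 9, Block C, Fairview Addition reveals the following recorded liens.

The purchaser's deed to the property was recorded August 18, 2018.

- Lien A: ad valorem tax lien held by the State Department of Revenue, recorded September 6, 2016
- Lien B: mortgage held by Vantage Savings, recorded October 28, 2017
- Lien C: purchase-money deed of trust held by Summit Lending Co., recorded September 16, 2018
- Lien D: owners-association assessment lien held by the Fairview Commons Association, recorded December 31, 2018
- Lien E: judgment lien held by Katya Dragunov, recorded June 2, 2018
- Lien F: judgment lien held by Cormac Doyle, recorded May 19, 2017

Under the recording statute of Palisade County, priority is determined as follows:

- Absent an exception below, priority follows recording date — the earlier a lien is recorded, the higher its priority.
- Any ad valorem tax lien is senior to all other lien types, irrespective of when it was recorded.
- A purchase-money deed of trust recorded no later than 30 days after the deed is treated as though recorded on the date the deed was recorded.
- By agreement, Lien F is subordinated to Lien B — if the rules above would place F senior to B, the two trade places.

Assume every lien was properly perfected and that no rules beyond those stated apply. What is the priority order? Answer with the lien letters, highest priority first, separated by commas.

Effective dates: C was recorded within the 30-day window, so its effective date is the deed date August 18, 2018.
A is an ad valorem tax lien, so it outranks all other liens regardless of date.
Among the remaining liens, by effective date: F (May 19, 2017), B (October 28, 2017), E (June 2, 2018), C (August 18, 2018), D (December 31, 2018).
The subordination applies — F was senior to B — so F and B swap.

A, B, F, E, C, D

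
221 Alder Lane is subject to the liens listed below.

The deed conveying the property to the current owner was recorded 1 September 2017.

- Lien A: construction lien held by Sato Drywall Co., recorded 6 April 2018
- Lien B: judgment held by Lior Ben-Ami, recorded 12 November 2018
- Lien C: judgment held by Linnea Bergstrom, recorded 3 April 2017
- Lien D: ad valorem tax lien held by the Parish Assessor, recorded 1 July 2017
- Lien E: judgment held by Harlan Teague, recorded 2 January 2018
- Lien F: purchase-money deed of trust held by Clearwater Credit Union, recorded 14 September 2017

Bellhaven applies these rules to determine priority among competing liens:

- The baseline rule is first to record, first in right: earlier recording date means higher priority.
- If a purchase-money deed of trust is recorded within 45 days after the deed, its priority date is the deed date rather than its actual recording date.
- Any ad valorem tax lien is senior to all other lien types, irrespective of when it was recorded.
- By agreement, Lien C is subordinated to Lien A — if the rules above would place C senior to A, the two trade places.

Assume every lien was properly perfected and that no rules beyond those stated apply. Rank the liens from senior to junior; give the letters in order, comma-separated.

D, A, F, E, C, B

First, effective dates: F was recorded within the 45-day window, so its effective date is the deed date 1 September 2017.
D is an ad valorem tax lien, so it outranks all other liens regardless of date.
Remaining liens by effective date: C (3 April 2017), F (1 September 2017), E (2 January 2018), A (6 April 2018), B (12 November 2018).
C would otherwise be senior to A, so under the subordination agreement C and A exchange positions.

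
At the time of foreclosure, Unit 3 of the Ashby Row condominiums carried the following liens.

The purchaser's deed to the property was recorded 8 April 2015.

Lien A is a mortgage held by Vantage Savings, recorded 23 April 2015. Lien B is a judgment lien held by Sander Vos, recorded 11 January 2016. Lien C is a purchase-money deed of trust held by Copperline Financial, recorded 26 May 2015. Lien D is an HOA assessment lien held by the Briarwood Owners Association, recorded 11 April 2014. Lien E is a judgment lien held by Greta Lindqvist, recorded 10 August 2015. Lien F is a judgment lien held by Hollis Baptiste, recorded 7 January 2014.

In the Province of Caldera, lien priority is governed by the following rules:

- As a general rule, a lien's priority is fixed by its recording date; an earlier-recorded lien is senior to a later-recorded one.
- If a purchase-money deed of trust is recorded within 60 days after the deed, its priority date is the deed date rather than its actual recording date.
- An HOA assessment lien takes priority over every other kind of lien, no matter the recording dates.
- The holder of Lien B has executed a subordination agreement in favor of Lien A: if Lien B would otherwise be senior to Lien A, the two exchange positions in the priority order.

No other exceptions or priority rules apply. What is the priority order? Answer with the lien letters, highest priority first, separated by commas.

First, effective dates: C was recorded within the 60-day window, so its effective date is the deed date 8 April 2015.
D, as an HOA assessment lien, has superpriority and ranks first.
Among the remaining liens, by effective date: F (7 January 2014), C (8 April 2015), A (23 April 2015), E (10 August 2015), B (11 January 2016).
B is already junior to A, so the subordination agreement changes nothing.

D, F, C, A, E, B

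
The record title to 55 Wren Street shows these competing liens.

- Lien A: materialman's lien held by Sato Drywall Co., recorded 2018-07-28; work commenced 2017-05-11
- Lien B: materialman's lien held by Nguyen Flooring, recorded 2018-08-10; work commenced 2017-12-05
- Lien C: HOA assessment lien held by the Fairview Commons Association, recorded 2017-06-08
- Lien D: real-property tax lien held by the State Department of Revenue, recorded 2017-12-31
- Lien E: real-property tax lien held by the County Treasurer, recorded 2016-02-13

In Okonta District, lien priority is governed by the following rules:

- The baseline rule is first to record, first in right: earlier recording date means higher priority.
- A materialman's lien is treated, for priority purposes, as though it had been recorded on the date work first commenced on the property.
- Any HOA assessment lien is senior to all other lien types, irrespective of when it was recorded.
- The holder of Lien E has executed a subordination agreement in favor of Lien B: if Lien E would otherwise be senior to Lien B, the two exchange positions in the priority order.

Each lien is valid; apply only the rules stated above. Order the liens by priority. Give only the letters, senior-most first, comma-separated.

C, B, A, E, D

Effective dates: A relates back to 2017-05-11 (work commenced); B relates back to 2017-12-05 (work commenced).
As an HOA assessment lien, C is senior to every other lien.
The other liens, earliest effective date first: E (2016-02-13), A (2017-05-11), B (2017-12-05), D (2017-12-31).
E would otherwise be senior to B, so under the subordination agreement E and B exchange positions.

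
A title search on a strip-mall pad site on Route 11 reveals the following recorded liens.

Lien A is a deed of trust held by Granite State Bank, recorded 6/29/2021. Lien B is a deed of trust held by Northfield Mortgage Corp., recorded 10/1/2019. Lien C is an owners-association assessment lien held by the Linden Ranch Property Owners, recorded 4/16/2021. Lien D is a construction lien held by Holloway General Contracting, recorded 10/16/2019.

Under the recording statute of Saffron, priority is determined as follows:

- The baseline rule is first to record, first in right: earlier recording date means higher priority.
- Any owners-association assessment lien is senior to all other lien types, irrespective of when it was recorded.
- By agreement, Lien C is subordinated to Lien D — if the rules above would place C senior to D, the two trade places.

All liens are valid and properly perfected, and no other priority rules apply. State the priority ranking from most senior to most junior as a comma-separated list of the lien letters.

C, as an owners-association assessment lien, has superpriority and ranks first.
The other liens, earliest effective date first: B (10/1/2019), D (10/16/2019), A (6/29/2021).
C would otherwise be senior to D, so under the subordination agreement C and D exchange positions.

D, B, C, A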